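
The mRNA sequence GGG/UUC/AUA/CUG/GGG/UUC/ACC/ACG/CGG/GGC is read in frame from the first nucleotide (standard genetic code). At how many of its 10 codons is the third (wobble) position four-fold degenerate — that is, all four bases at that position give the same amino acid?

Codon 1 GGG (Gly): third position 4-fold.
Codon 2 UUC (Phe): third position 2-fold.
Codon 3 AUA (Ile): third position 3-fold.
Codon 4 CUG (Leu): third position 4-fold.
Codon 5 GGG (Gly): third position 4-fold.
Codon 6 UUC (Phe): third position 2-fold.
Codon 7 ACC (Thr): third position 4-fold.
Codon 8 ACG (Thr): third position 4-fold.
Codon 9 CGG (Arg): third position 4-fold.
Codon 10 GGC (Gly): third position 4-fold.
Four-fold degenerate third positions: 7.

7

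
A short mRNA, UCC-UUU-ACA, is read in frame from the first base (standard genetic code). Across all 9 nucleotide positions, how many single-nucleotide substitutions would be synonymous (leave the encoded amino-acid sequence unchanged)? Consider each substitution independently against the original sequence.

Codon 1 (UCC, Ser): 3 synonymous substitutions.
Codon 2 (UUU, Phe): 1 synonymous substitution.
Codon 3 (ACA, Thr): 3 synonymous substitutions.
Total: 3 + 1 + 3 = 7.

7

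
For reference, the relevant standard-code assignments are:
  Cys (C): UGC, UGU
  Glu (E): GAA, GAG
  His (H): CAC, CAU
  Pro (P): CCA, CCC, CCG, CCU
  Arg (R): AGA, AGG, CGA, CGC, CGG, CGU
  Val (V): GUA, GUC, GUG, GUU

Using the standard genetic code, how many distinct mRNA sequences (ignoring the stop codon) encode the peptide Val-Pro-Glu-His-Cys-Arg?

768

Val: 4 codons.
Pro: 4 codons.
Glu: 2 codons.
His: 2 codons.
Cys: 2 codons.
Arg: 6 codons.
4 × 4 × 2 × 2 × 2 × 6 = 768.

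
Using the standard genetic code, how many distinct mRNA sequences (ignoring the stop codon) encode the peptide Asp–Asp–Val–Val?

64

Asp: 2 codons.
Asp: 2 codons.
Val: 4 codons.
Val: 4 codons.
2 × 2 × 4 × 4 = 64.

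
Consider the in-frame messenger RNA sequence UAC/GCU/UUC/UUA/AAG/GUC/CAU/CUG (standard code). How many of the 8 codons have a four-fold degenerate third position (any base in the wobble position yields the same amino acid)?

3

Codon 1 UAC (Tyr): third position 2-fold.
Codon 2 GCU (Ala): third position 4-fold.
Codon 3 UUC (Phe): third position 2-fold.
Codon 4 UUA (Leu): third position 2-fold.
Codon 5 AAG (Lys): third position 2-fold.
Codon 6 GUC (Val): third position 4-fold.
Codon 7 CAU (His): third position 2-fold.
Codon 8 CUG (Leu): third position 4-fold.
Four-fold degenerate third positions: 3.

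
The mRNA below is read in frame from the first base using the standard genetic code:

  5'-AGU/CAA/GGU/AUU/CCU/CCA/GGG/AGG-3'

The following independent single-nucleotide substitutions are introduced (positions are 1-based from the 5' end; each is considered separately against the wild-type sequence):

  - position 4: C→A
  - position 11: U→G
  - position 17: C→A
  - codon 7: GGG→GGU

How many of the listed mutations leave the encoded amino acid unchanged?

1

Codon 2: CAA (Gln) → AAA (Lys) — missense.
Codon 4: AUU (Ile) → AGU (Ser) — missense.
Codon 6: CCA (Pro) → CAA (Gln) — missense.
Codon 7: GGG (Gly) → GGU (Gly) — synonymous.
Synonymous: 1 of 4.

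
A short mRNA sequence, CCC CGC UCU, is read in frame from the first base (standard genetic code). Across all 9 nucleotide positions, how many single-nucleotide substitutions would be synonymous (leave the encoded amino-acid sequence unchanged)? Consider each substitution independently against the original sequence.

Codon 1 (CCC, Pro): 3 synonymous substitutions.
Codon 2 (CGC, Arg): 3 synonymous substitutions.
Codon 3 (UCU, Ser): 3 synonymous substitutions.
Total: 3 + 3 + 3 = 9.

9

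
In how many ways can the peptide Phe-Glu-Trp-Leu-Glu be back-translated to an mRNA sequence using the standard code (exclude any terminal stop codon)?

48

Phe: 2 codons.
Glu: 2 codons.
Trp: 1 codon.
Leu: 6 codons.
Glu: 2 codons.
2 × 2 × 1 × 6 × 2 = 48.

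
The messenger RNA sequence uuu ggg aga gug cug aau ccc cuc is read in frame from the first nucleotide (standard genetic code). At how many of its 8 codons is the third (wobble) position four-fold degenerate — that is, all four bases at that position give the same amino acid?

Codon 1 UUU (Phe): third position 2-fold.
Codon 2 GGG (Gly): third position 4-fold.
Codon 3 AGA (Arg): third position 2-fold.
Codon 4 GUG (Val): third position 4-fold.
Codon 5 CUG (Leu): third position 4-fold.
Codon 6 AAU (Asn): third position 2-fold.
Codon 7 CCC (Pro): third position 4-fold.
Codon 8 CUC (Leu): third position 4-fold.
Four-fold degenerate third positions: 5.

5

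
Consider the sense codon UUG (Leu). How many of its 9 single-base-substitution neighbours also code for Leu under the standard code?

2

Position 1: CUG → 1 synonymous.
Position 2: none → 0 synonymous.
Position 3: UUA → 1 synonymous.
Total: 1 + 0 + 1 = 2.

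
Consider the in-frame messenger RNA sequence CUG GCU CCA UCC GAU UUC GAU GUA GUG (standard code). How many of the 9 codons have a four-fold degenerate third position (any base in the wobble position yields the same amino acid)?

Codon 1 CUG (Leu): third position 4-fold.
Codon 2 GCU (Ala): third position 4-fold.
Codon 3 CCA (Pro): third position 4-fold.
Codon 4 UCC (Ser): third position 4-fold.
Codon 5 GAU (Asp): third position 2-fold.
Codon 6 UUC (Phe): third position 2-fold.
Codon 7 GAU (Asp): third position 2-fold.
Codon 8 GUA (Val): third position 4-fold.
Codon 9 GUG (Val): third position 4-fold.
Four-fold degenerate third positions: 6.

6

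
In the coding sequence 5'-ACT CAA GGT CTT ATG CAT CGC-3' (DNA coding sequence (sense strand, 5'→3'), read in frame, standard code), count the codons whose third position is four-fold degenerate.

4

Codon 1 ACT (Thr): third position 4-fold.
Codon 2 CAA (Gln): third position 2-fold.
Codon 3 GGT (Gly): third position 4-fold.
Codon 4 CTT (Leu): third position 4-fold.
Codon 5 ATG (Met): third position 1-fold.
Codon 6 CAT (His): third position 2-fold.
Codon 7 CGC (Arg): third position 4-fold.
Four-fold degenerate third positions: 4.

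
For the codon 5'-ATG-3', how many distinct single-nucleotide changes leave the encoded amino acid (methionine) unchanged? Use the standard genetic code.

Position 1: none → 0 synonymous.
Position 2: none → 0 synonymous.
Position 3: none → 0 synonymous.
Total: 0 + 0 + 0 = 0.

0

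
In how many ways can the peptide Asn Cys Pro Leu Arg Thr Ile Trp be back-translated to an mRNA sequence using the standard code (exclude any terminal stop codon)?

Asn: 2 codons.
Cys: 2 codons.
Pro: 4 codons.
Leu: 6 codons.
Arg: 6 codons.
Thr: 4 codons.
Ile: 3 codons.
Trp: 1 codon.
2 × 2 × 4 × 6 × 6 × 4 × 3 × 1 = 6912.

6912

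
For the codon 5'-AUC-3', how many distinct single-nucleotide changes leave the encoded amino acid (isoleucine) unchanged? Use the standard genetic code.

Position 1: none → 0 synonymous.
Position 2: none → 0 synonymous.
Position 3: AUU, AUA → 2 synonymous.
Total: 0 + 0 + 2 = 2.

2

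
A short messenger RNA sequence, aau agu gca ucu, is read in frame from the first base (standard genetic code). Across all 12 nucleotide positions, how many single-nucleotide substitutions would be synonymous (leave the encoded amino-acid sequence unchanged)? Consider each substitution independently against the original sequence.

8

Codon 1 (AAU, Asn): 1 synonymous substitution.
Codon 2 (AGU, Ser): 1 synonymous substitution.
Codon 3 (GCA, Ala): 3 synonymous substitutions.
Codon 4 (UCU, Ser): 3 synonymous substitutions.
Total: 1 + 1 + 3 + 3 = 8.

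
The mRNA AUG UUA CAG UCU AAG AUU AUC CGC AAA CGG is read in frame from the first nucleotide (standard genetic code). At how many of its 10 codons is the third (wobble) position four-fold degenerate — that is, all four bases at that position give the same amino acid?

3

Codon 1 AUG (Met): third position 1-fold.
Codon 2 UUA (Leu): third position 2-fold.
Codon 3 CAG (Gln): third position 2-fold.
Codon 4 UCU (Ser): third position 4-fold.
Codon 5 AAG (Lys): third position 2-fold.
Codon 6 AUU (Ile): third position 3-fold.
Codon 7 AUC (Ile): third position 3-fold.
Codon 8 CGC (Arg): third position 4-fold.
Codon 9 AAA (Lys): third position 2-fold.
Codon 10 CGG (Arg): third position 4-fold.
Four-fold degenerate third positions: 3.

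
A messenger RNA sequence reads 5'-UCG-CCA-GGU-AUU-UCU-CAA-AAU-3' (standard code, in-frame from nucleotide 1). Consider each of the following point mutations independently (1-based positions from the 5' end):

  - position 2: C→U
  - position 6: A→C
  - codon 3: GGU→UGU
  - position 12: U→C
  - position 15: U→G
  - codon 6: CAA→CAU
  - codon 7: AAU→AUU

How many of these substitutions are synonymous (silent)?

Codon 1: UCG (Ser) → UUG (Leu) — missense.
Codon 2: CCA (Pro) → CCC (Pro) — synonymous.
Codon 3: GGU (Gly) → UGU (Cys) — missense.
Codon 4: AUU (Ile) → AUC (Ile) — synonymous.
Codon 5: UCU (Ser) → UCG (Ser) — synonymous.
Codon 6: CAA (Gln) → CAU (His) — missense.
Codon 7: AAU (Asn) → AUU (Ile) — missense.
Synonymous: 3 of 7.

3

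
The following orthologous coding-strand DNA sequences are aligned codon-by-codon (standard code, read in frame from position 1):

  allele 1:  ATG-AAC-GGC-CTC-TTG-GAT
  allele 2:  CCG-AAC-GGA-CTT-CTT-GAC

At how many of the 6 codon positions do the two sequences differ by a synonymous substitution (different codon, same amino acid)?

Codon 1: ATG Met / CCG Pro — nonsynonymous.
Codon 2: AAC Asn / AAC Asn — identical.
Codon 3: GGC Gly / GGA Gly — synonymous.
Codon 4: CTC Leu / CTT Leu — synonymous.
Codon 5: TTG Leu / CTT Leu — synonymous.
Codon 6: GAT Asp / GAC Asp — synonymous.
Synonymous differences: 4.

4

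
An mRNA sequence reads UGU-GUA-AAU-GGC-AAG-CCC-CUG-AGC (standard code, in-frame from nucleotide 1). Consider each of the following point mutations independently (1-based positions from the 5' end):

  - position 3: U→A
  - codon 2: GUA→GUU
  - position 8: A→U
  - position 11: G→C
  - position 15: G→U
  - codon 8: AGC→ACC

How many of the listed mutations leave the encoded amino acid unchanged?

1

Codon 1: UGU (Cys) → UGA (Stop) — nonsense.
Codon 2: GUA (Val) → GUU (Val) — synonymous.
Codon 3: AAU (Asn) → AUU (Ile) — missense.
Codon 4: GGC (Gly) → GCC (Ala) — missense.
Codon 5: AAG (Lys) → AAU (Asn) — missense.
Codon 8: AGC (Ser) → ACC (Thr) — missense.
Synonymous: 1 of 6.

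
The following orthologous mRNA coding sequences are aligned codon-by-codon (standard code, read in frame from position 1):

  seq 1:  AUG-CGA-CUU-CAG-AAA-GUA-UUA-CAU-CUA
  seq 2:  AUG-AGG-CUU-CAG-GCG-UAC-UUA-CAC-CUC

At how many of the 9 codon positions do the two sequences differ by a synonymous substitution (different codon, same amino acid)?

3

Codon 1: AUG Met / AUG Met — identical.
Codon 2: CGA Arg / AGG Arg — synonymous.
Codon 3: CUU Leu / CUU Leu — identical.
Codon 4: CAG Gln / CAG Gln — identical.
Codon 5: AAA Lys / GCG Ala — nonsynonymous.
Codon 6: GUA Val / UAC Tyr — nonsynonymous.
Codon 7: UUA Leu / UUA Leu — identical.
Codon 8: CAU His / CAC His — synonymous.
Codon 9: CUA Leu / CUC Leu — synonymous.
Synonymous differences: 3.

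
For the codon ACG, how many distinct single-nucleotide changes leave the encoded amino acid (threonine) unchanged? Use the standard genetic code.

3

Position 1: none → 0 synonymous.
Position 2: none → 0 synonymous.
Position 3: ACT, ACC, ACA → 3 synonymous.
Total: 0 + 0 + 3 = 3.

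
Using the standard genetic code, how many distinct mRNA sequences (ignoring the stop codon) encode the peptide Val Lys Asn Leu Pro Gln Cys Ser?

Val: 4 codons.
Lys: 2 codons.
Asn: 2 codons.
Leu: 6 codons.
Pro: 4 codons.
Gln: 2 codons.
Cys: 2 codons.
Ser: 6 codons.
4 × 2 × 2 × 6 × 4 × 2 × 2 × 6 = 9216.

9216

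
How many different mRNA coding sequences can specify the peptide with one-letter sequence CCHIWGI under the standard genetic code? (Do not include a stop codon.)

288

Cys: 2 codons.
Cys: 2 codons.
His: 2 codons.
Ile: 3 codons.
Trp: 1 codon.
Gly: 4 codons.
Ile: 3 codons.
2 × 2 × 2 × 3 × 1 × 4 × 3 = 288.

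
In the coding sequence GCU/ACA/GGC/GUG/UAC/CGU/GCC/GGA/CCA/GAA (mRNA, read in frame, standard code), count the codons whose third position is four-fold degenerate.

Codon 1 GCU (Ala): third position 4-fold.
Codon 2 ACA (Thr): third position 4-fold.
Codon 3 GGC (Gly): third position 4-fold.
Codon 4 GUG (Val): third position 4-fold.
Codon 5 UAC (Tyr): third position 2-fold.
Codon 6 CGU (Arg): third position 4-fold.
Codon 7 GCC (Ala): third position 4-fold.
Codon 8 GGA (Gly): third position 4-fold.
Codon 9 CCA (Pro): third position 4-fold.
Codon 10 GAA (Glu): third position 2-fold.
Four-fold degenerate third positions: 8.

8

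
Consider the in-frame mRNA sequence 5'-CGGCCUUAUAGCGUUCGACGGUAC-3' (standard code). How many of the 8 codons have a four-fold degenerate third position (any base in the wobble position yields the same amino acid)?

5

Codon 1 CGG (Arg): third position 4-fold.
Codon 2 CCU (Pro): third position 4-fold.
Codon 3 UAU (Tyr): third position 2-fold.
Codon 4 AGC (Ser): third position 2-fold.
Codon 5 GUU (Val): third position 4-fold.
Codon 6 CGA (Arg): third position 4-fold.
Codon 7 CGG (Arg): third position 4-fold.
Codon 8 UAC (Tyr): third position 2-fold.
Four-fold degenerate third positions: 5.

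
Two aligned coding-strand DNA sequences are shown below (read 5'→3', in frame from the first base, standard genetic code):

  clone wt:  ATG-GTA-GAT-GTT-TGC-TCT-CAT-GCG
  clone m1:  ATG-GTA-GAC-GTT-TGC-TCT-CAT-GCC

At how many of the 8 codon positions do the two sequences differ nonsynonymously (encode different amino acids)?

0

Codon 1: ATG Met / ATG Met — identical.
Codon 2: GTA Val / GTA Val — identical.
Codon 3: GAT Asp / GAC Asp — synonymous.
Codon 4: GTT Val / GTT Val — identical.
Codon 5: TGC Cys / TGC Cys — identical.
Codon 6: TCT Ser / TCT Ser — identical.
Codon 7: CAT His / CAT His — identical.
Codon 8: GCG Ala / GCC Ala — synonymous.
Nonsynonymous differences: 0.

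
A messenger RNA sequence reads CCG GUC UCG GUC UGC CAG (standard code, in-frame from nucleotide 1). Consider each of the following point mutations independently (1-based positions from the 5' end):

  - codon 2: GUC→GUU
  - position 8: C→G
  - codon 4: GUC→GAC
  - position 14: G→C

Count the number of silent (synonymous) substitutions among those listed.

Codon 2: GUC (Val) → GUU (Val) — synonymous.
Codon 3: UCG (Ser) → UGG (Trp) — missense.
Codon 4: GUC (Val) → GAC (Asp) — missense.
Codon 5: UGC (Cys) → UCC (Ser) — missense.
Synonymous: 1 of 4.

1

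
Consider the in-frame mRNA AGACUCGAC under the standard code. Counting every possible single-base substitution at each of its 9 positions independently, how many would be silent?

6

Codon 1 (AGA, Arg): 2 synonymous substitutions.
Codon 2 (CUC, Leu): 3 synonymous substitutions.
Codon 3 (GAC, Asp): 1 synonymous substitution.
Total: 2 + 3 + 1 = 6.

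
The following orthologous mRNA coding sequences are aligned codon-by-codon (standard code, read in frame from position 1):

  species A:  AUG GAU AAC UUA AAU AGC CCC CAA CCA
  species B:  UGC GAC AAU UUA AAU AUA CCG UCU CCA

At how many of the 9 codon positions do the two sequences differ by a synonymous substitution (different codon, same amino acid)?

3

Codon 1: AUG Met / UGC Cys — nonsynonymous.
Codon 2: GAU Asp / GAC Asp — synonymous.
Codon 3: AAC Asn / AAU Asn — synonymous.
Codon 4: UUA Leu / UUA Leu — identical.
Codon 5: AAU Asn / AAU Asn — identical.
Codon 6: AGC Ser / AUA Ile — nonsynonymous.
Codon 7: CCC Pro / CCG Pro — synonymous.
Codon 8: CAA Gln / UCU Ser — nonsynonymous.
Codon 9: CCA Pro / CCA Pro — identical.
Synonymous differences: 3.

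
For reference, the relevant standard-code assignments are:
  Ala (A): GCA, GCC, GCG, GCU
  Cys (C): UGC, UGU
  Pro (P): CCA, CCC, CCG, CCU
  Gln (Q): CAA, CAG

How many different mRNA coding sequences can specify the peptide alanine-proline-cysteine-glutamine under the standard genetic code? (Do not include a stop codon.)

64

Ala: 4 codons.
Pro: 4 codons.
Cys: 2 codons.
Gln: 2 codons.
4 × 4 × 2 × 2 = 64.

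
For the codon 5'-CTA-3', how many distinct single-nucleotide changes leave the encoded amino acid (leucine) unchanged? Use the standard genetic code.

Position 1: TTA → 1 synonymous.
Position 2: none → 0 synonymous.
Position 3: CTT, CTC, CTG → 3 synonymous.
Total: 1 + 0 + 3 = 4.

4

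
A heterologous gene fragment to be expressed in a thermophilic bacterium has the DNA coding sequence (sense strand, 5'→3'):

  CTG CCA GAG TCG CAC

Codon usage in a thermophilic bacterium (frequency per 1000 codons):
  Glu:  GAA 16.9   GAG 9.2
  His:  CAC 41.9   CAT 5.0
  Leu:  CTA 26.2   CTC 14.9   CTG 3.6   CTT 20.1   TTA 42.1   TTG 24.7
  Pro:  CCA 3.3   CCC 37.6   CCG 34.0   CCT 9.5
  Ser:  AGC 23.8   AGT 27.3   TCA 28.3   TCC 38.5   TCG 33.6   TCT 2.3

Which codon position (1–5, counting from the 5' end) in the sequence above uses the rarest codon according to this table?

2

Codon 1 CTG (Leu): 3.6 per 1000.
Codon 2 CCA (Pro): 3.3 per 1000.
Codon 3 GAG (Glu): 9.2 per 1000.
Codon 4 TCG (Ser): 33.6 per 1000.
Codon 5 CAC (His): 41.9 per 1000.
Lowest frequency is 3.3 at codon 2.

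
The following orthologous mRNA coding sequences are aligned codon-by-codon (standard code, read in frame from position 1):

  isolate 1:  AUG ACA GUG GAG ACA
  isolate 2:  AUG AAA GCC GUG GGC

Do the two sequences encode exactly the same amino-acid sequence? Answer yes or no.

no

Codon 1: AUG Met / AUG Met — identical.
Codon 2: ACA Thr / AAA Lys — nonsynonymous.
Codon 3: GUG Val / GCC Ala — nonsynonymous.
Codon 4: GAG Glu / GUG Val — nonsynonymous.
Codon 5: ACA Thr / GGC Gly — nonsynonymous.
Nonsynonymous differences: 4 → different protein.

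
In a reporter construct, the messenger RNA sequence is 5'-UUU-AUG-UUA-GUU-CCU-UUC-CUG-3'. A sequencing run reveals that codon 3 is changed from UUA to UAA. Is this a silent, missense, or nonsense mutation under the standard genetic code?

Position 8 falls in codon 3: UUA → Leu.
After the substitution the codon is UAA → Stop.
The new codon is a stop codon, so this is a nonsense mutation.

nonsense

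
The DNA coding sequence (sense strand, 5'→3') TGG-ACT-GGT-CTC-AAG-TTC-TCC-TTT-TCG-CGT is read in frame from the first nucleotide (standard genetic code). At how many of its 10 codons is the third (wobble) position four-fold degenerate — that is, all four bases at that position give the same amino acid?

Codon 1 TGG (Trp): third position 1-fold.
Codon 2 ACT (Thr): third position 4-fold.
Codon 3 GGT (Gly): third position 4-fold.
Codon 4 CTC (Leu): third position 4-fold.
Codon 5 AAG (Lys): third position 2-fold.
Codon 6 TTC (Phe): third position 2-fold.
Codon 7 TCC (Ser): third position 4-fold.
Codon 8 TTT (Phe): third position 2-fold.
Codon 9 TCG (Ser): third position 4-fold.
Codon 10 CGT (Arg): third position 4-fold.
Four-fold degenerate third positions: 6.

6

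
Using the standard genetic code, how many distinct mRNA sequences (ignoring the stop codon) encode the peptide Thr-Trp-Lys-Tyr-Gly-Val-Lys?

Thr: 4 codons.
Trp: 1 codon.
Lys: 2 codons.
Tyr: 2 codons.
Gly: 4 codons.
Val: 4 codons.
Lys: 2 codons.
4 × 1 × 2 × 2 × 4 × 4 × 2 = 512.

512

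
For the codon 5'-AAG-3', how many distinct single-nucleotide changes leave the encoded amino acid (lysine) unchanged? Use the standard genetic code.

1

Position 1: none → 0 synonymous.
Position 2: none → 0 synonymous.
Position 3: AAA → 1 synonymous.
Total: 0 + 0 + 1 = 1.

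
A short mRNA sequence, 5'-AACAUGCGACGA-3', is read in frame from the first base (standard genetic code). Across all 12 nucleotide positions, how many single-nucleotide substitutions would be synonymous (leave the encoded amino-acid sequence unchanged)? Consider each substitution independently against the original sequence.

Codon 1 (AAC, Asn): 1 synonymous substitution.
Codon 2 (AUG, Met): 0 synonymous substitutions.
Codon 3 (CGA, Arg): 4 synonymous substitutions.
Codon 4 (CGA, Arg): 4 synonymous substitutions.
Total: 1 + 0 + 4 + 4 = 9.

9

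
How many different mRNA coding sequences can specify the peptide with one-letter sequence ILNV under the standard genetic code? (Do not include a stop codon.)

144

Ile: 3 codons.
Leu: 6 codons.
Asn: 2 codons.
Val: 4 codons.
3 × 6 × 2 × 4 = 144.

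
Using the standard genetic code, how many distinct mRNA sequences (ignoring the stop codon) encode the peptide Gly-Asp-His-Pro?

Gly: 4 codons.
Asp: 2 codons.
His: 2 codons.
Pro: 4 codons.
4 × 2 × 2 × 4 = 64.

64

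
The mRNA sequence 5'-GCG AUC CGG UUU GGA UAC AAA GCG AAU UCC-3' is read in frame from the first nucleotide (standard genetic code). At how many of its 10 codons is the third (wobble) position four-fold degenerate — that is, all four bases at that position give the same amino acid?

Codon 1 GCG (Ala): third position 4-fold.
Codon 2 AUC (Ile): third position 3-fold.
Codon 3 CGG (Arg): third position 4-fold.
Codon 4 UUU (Phe): third position 2-fold.
Codon 5 GGA (Gly): third position 4-fold.
Codon 6 UAC (Tyr): third position 2-fold.
Codon 7 AAA (Lys): third position 2-fold.
Codon 8 GCG (Ala): third position 4-fold.
Codon 9 AAU (Asn): third position 2-fold.
Codon 10 UCC (Ser): third position 4-fold.
Four-fold degenerate third positions: 5.

5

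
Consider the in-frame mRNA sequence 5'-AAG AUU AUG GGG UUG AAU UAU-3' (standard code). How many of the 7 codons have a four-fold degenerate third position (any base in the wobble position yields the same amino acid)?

1

Codon 1 AAG (Lys): third position 2-fold.
Codon 2 AUU (Ile): third position 3-fold.
Codon 3 AUG (Met): third position 1-fold.
Codon 4 GGG (Gly): third position 4-fold.
Codon 5 UUG (Leu): third position 2-fold.
Codon 6 AAU (Asn): third position 2-fold.
Codon 7 UAU (Tyr): third position 2-fold.
Four-fold degenerate third positions: 1.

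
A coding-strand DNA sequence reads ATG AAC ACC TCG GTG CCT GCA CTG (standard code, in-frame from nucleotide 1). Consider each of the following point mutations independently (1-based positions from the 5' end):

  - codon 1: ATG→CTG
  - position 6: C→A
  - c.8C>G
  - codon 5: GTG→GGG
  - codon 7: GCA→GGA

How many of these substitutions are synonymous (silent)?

0

Codon 1: ATG (Met) → CTG (Leu) — missense.
Codon 2: AAC (Asn) → AAA (Lys) — missense.
Codon 3: ACC (Thr) → AGC (Ser) — missense.
Codon 5: GTG (Val) → GGG (Gly) — missense.
Codon 7: GCA (Ala) → GGA (Gly) — missense.
Synonymous: 0 of 5.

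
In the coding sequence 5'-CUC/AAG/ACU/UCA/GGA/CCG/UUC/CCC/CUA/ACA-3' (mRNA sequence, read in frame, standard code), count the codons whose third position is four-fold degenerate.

Codon 1 CUC (Leu): third position 4-fold.
Codon 2 AAG (Lys): third position 2-fold.
Codon 3 ACU (Thr): third position 4-fold.
Codon 4 UCA (Ser): third position 4-fold.
Codon 5 GGA (Gly): third position 4-fold.
Codon 6 CCG (Pro): third position 4-fold.
Codon 7 UUC (Phe): third position 2-fold.
Codon 8 CCC (Pro): third position 4-fold.
Codon 9 CUA (Leu): third position 4-fold.
Codon 10 ACA (Thr): third position 4-fold.
Four-fold degenerate third positions: 8.

8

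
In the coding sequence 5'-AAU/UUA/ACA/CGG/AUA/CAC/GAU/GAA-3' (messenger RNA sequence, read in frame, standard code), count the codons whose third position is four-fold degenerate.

Codon 1 AAU (Asn): third position 2-fold.
Codon 2 UUA (Leu): third position 2-fold.
Codon 3 ACA (Thr): third position 4-fold.
Codon 4 CGG (Arg): third position 4-fold.
Codon 5 AUA (Ile): third position 3-fold.
Codon 6 CAC (His): third position 2-fold.
Codon 7 GAU (Asp): third position 2-fold.
Codon 8 GAA (Glu): third position 2-fold.
Four-fold degenerate third positions: 2.

2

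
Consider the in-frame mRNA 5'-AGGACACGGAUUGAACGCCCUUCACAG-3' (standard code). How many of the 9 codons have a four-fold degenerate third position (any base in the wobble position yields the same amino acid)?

Codon 1 AGG (Arg): third position 2-fold.
Codon 2 ACA (Thr): third position 4-fold.
Codon 3 CGG (Arg): third position 4-fold.
Codon 4 AUU (Ile): third position 3-fold.
Codon 5 GAA (Glu): third position 2-fold.
Codon 6 CGC (Arg): third position 4-fold.
Codon 7 CCU (Pro): third position 4-fold.
Codon 8 UCA (Ser): third position 4-fold.
Codon 9 CAG (Gln): third position 2-fold.
Four-fold degenerate third positions: 5.

5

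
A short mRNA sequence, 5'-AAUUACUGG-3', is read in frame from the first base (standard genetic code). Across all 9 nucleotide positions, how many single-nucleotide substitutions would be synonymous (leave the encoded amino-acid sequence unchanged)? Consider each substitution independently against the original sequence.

Codon 1 (AAU, Asn): 1 synonymous substitution.
Codon 2 (UAC, Tyr): 1 synonymous substitution.
Codon 3 (UGG, Trp): 0 synonymous substitutions.
Total: 1 + 1 + 0 = 2.

2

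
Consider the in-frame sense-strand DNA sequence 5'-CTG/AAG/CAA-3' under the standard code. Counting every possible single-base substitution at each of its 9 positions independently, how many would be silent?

Codon 1 (CTG, Leu): 4 synonymous substitutions.
Codon 2 (AAG, Lys): 1 synonymous substitution.
Codon 3 (CAA, Gln): 1 synonymous substitution.
Total: 4 + 1 + 1 = 6.

6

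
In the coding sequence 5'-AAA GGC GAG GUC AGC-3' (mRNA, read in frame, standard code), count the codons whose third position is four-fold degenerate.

Codon 1 AAA (Lys): third position 2-fold.
Codon 2 GGC (Gly): third position 4-fold.
Codon 3 GAG (Glu): third position 2-fold.
Codon 4 GUC (Val): third position 4-fold.
Codon 5 AGC (Ser): third position 2-fold.
Four-fold degenerate third positions: 2.

2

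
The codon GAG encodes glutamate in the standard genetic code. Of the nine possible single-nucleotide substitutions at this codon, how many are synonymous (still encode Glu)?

Position 1: none → 0 synonymous.
Position 2: none → 0 synonymous.
Position 3: GAA → 1 synonymous.
Total: 0 + 0 + 1 = 1.

1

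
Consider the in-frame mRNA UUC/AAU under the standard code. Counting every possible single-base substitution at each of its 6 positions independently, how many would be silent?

2

Codon 1 (UUC, Phe): 1 synonymous substitution.
Codon 2 (AAU, Asn): 1 synonymous substitution.
Total: 1 + 1 = 2.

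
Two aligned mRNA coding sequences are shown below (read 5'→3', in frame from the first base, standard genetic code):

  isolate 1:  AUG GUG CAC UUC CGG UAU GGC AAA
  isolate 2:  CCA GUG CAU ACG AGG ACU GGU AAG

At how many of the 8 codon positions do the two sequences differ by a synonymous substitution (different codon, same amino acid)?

4

Codon 1: AUG Met / CCA Pro — nonsynonymous.
Codon 2: GUG Val / GUG Val — identical.
Codon 3: CAC His / CAU His — synonymous.
Codon 4: UUC Phe / ACG Thr — nonsynonymous.
Codon 5: CGG Arg / AGG Arg — synonymous.
Codon 6: UAU Tyr / ACU Thr — nonsynonymous.
Codon 7: GGC Gly / GGU Gly — synonymous.
Codon 8: AAA Lys / AAG Lys — synonymous.
Synonymous differences: 4.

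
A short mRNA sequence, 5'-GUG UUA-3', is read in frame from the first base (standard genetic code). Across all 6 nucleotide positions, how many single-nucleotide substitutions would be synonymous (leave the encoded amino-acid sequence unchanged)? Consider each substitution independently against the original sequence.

5

Codon 1 (GUG, Val): 3 synonymous substitutions.
Codon 2 (UUA, Leu): 2 synonymous substitutions.
Total: 3 + 2 = 5.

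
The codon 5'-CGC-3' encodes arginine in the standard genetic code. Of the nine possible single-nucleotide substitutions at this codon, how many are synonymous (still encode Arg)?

Position 1: none → 0 synonymous.
Position 2: none → 0 synonymous.
Position 3: CGT, CGA, CGG → 3 synonymous.
Total: 0 + 0 + 3 = 3.

3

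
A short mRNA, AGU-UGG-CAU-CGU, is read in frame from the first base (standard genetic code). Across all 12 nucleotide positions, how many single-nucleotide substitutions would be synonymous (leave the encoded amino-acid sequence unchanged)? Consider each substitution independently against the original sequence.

5

Codon 1 (AGU, Ser): 1 synonymous substitution.
Codon 2 (UGG, Trp): 0 synonymous substitutions.
Codon 3 (CAU, His): 1 synonymous substitution.
Codon 4 (CGU, Arg): 3 synonymous substitutions.
Total: 1 + 0 + 1 + 3 = 5.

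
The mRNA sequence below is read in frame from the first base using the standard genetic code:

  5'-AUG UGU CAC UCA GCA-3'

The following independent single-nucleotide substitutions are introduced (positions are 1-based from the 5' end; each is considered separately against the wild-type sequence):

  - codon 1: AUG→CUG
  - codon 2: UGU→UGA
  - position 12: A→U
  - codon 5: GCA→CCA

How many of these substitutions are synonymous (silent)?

Codon 1: AUG (Met) → CUG (Leu) — missense.
Codon 2: UGU (Cys) → UGA (Stop) — nonsense.
Codon 4: UCA (Ser) → UCU (Ser) — synonymous.
Codon 5: GCA (Ala) → CCA (Pro) — missense.
Synonymous: 1 of 4.

1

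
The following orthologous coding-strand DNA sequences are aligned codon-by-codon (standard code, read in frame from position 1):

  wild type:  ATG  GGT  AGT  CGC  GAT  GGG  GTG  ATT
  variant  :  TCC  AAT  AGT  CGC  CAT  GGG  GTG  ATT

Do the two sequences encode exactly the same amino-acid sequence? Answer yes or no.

no

Codon 1: ATG Met / TCC Ser — nonsynonymous.
Codon 2: GGT Gly / AAT Asn — nonsynonymous.
Codon 3: AGT Ser / AGT Ser — identical.
Codon 4: CGC Arg / CGC Arg — identical.
Codon 5: GAT Asp / CAT His — nonsynonymous.
Codon 6: GGG Gly / GGG Gly — identical.
Codon 7: GTG Val / GTG Val — identical.
Codon 8: ATT Ile / ATT Ile — identical.
Nonsynonymous differences: 3 → different protein.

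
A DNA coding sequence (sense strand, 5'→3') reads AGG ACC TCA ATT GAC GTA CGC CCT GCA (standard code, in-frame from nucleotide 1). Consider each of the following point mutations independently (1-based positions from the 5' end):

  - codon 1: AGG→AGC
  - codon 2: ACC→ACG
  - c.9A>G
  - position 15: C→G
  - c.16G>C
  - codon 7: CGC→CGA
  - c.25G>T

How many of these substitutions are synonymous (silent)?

3

Codon 1: AGG (Arg) → AGC (Ser) — missense.
Codon 2: ACC (Thr) → ACG (Thr) — synonymous.
Codon 3: TCA (Ser) → TCG (Ser) — synonymous.
Codon 5: GAC (Asp) → GAG (Glu) — missense.
Codon 6: GTA (Val) → CTA (Leu) — missense.
Codon 7: CGC (Arg) → CGA (Arg) — synonymous.
Codon 9: GCA (Ala) → TCA (Ser) — missense.
Synonymous: 3 of 7.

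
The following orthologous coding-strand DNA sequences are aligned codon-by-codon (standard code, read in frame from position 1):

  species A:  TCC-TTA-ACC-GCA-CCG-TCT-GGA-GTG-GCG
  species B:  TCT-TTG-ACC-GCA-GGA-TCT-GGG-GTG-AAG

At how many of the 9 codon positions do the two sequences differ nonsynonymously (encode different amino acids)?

Codon 1: TCC Ser / TCT Ser — synonymous.
Codon 2: TTA Leu / TTG Leu — synonymous.
Codon 3: ACC Thr / ACC Thr — identical.
Codon 4: GCA Ala / GCA Ala — identical.
Codon 5: CCG Pro / GGA Gly — nonsynonymous.
Codon 6: TCT Ser / TCT Ser — identical.
Codon 7: GGA Gly / GGG Gly — synonymous.
Codon 8: GTG Val / GTG Val — identical.
Codon 9: GCG Ala / AAG Lys — nonsynonymous.
Nonsynonymous differences: 2.

2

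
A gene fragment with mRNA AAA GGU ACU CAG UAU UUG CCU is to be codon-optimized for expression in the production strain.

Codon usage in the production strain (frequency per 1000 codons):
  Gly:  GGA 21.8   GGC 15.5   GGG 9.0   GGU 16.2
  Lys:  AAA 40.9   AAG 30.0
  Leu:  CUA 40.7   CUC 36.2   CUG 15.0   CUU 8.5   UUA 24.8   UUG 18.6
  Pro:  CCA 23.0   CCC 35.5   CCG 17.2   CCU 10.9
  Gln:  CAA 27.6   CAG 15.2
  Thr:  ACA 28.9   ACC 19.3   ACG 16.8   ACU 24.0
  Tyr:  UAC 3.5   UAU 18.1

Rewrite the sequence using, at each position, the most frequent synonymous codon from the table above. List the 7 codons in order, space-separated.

Codon 1 (Lys): best is AAA at 40.9.
Codon 2 (Gly): best is GGA at 21.8.
Codon 3 (Thr): best is ACA at 28.9.
Codon 4 (Gln): best is CAA at 27.6.
Codon 5 (Tyr): best is UAU at 18.1.
Codon 6 (Leu): best is CUA at 40.7.
Codon 7 (Pro): best is CCC at 35.5.

AAA GGA ACA CAA UAU CUA CCC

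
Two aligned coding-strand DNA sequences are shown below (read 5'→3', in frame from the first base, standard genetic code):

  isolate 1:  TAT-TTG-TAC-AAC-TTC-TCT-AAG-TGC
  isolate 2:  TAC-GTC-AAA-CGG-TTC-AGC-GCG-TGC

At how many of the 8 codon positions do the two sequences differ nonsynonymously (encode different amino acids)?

Codon 1: TAT Tyr / TAC Tyr — synonymous.
Codon 2: TTG Leu / GTC Val — nonsynonymous.
Codon 3: TAC Tyr / AAA Lys — nonsynonymous.
Codon 4: AAC Asn / CGG Arg — nonsynonymous.
Codon 5: TTC Phe / TTC Phe — identical.
Codon 6: TCT Ser / AGC Ser — synonymous.
Codon 7: AAG Lys / GCG Ala — nonsynonymous.
Codon 8: TGC Cys / TGC Cys — identical.
Nonsynonymous differences: 4.

4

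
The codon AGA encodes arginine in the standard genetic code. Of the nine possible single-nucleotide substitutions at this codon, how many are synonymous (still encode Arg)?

Position 1: CGA → 1 synonymous.
Position 2: none → 0 synonymous.
Position 3: AGG → 1 synonymous.
Total: 1 + 0 + 1 = 2.

2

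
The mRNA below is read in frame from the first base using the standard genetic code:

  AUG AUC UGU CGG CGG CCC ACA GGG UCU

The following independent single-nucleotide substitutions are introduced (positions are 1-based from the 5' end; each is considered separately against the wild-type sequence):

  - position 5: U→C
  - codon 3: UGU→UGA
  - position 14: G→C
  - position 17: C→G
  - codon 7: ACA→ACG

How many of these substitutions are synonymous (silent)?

1

Codon 2: AUC (Ile) → ACC (Thr) — missense.
Codon 3: UGU (Cys) → UGA (Stop) — nonsense.
Codon 5: CGG (Arg) → CCG (Pro) — missense.
Codon 6: CCC (Pro) → CGC (Arg) — missense.
Codon 7: ACA (Thr) → ACG (Thr) — synonymous.
Synonymous: 1 of 5.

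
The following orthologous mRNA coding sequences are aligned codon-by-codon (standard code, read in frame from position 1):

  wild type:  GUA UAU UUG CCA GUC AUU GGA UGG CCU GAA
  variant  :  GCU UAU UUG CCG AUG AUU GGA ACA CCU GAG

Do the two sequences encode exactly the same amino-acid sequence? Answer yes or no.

no

Codon 1: GUA Val / GCU Ala — nonsynonymous.
Codon 2: UAU Tyr / UAU Tyr — identical.
Codon 3: UUG Leu / UUG Leu — identical.
Codon 4: CCA Pro / CCG Pro — synonymous.
Codon 5: GUC Val / AUG Met — nonsynonymous.
Codon 6: AUU Ile / AUU Ile — identical.
Codon 7: GGA Gly / GGA Gly — identical.
Codon 8: UGG Trp / ACA Thr — nonsynonymous.
Codon 9: CCU Pro / CCU Pro — identical.
Codon 10: GAA Glu / GAG Glu — synonymous.
Nonsynonymous differences: 3 → different protein.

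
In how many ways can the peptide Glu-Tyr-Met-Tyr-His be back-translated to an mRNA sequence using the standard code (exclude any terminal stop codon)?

16

Glu: 2 codons.
Tyr: 2 codons.
Met: 1 codon.
Tyr: 2 codons.
His: 2 codons.
2 × 2 × 1 × 2 × 2 = 16.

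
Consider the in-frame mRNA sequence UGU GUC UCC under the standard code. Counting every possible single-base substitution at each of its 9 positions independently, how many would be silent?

Codon 1 (UGU, Cys): 1 synonymous substitution.
Codon 2 (GUC, Val): 3 synonymous substitutions.
Codon 3 (UCC, Ser): 3 synonymous substitutions.
Total: 1 + 3 + 3 = 7.

7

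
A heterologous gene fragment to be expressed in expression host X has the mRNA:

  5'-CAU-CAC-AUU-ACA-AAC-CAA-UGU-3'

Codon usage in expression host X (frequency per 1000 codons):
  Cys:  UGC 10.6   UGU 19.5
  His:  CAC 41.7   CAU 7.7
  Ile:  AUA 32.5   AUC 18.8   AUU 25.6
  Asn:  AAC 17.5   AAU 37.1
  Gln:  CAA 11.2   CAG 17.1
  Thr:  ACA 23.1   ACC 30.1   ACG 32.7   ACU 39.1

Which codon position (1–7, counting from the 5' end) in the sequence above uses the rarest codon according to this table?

Codon 1 CAU (His): 7.7 per 1000.
Codon 2 CAC (His): 41.7 per 1000.
Codon 3 AUU (Ile): 25.6 per 1000.
Codon 4 ACA (Thr): 23.1 per 1000.
Codon 5 AAC (Asn): 17.5 per 1000.
Codon 6 CAA (Gln): 11.2 per 1000.
Codon 7 UGU (Cys): 19.5 per 1000.
Lowest frequency is 7.7 at codon 1.

1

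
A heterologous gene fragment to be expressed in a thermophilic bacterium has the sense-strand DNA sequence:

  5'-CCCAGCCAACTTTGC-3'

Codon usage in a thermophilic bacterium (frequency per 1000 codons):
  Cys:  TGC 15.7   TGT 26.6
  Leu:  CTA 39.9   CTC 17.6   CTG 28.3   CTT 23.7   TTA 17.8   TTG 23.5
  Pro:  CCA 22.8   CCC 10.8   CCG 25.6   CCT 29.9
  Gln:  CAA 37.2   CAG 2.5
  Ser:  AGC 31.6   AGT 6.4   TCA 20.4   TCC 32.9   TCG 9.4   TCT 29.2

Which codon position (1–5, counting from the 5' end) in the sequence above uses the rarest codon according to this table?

1

Codon 1 CCC (Pro): 10.8 per 1000.
Codon 2 AGC (Ser): 31.6 per 1000.
Codon 3 CAA (Gln): 37.2 per 1000.
Codon 4 CTT (Leu): 23.7 per 1000.
Codon 5 TGC (Cys): 15.7 per 1000.
Lowest frequency is 10.8 at codon 1.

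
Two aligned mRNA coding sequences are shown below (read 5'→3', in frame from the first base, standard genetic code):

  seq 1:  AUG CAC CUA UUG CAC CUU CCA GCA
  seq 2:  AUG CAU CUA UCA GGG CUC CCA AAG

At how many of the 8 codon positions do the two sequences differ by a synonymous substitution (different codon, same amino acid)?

Codon 1: AUG Met / AUG Met — identical.
Codon 2: CAC His / CAU His — synonymous.
Codon 3: CUA Leu / CUA Leu — identical.
Codon 4: UUG Leu / UCA Ser — nonsynonymous.
Codon 5: CAC His / GGG Gly — nonsynonymous.
Codon 6: CUU Leu / CUC Leu — synonymous.
Codon 7: CCA Pro / CCA Pro — identical.
Codon 8: GCA Ala / AAG Lys — nonsynonymous.
Synonymous differences: 2.

2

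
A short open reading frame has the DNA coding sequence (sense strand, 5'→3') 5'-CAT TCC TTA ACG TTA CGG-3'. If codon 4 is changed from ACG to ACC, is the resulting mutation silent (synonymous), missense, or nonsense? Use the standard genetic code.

silent

Position 12 falls in codon 4: ACG → Thr.
After the substitution the codon is ACC → Thr.
Both encode Thr, so the change is synonymous.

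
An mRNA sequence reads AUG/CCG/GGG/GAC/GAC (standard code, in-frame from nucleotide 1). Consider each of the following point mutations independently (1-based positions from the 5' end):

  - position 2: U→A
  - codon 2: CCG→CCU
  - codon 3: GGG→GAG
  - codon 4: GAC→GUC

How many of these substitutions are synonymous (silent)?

1

Codon 1: AUG (Met) → AAG (Lys) — missense.
Codon 2: CCG (Pro) → CCU (Pro) — synonymous.
Codon 3: GGG (Gly) → GAG (Glu) — missense.
Codon 4: GAC (Asp) → GUC (Val) — missense.
Synonymous: 1 of 4.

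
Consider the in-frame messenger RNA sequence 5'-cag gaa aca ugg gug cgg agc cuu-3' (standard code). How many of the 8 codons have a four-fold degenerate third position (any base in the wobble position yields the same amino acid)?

Codon 1 CAG (Gln): third position 2-fold.
Codon 2 GAA (Glu): third position 2-fold.
Codon 3 ACA (Thr): third position 4-fold.
Codon 4 UGG (Trp): third position 1-fold.
Codon 5 GUG (Val): third position 4-fold.
Codon 6 CGG (Arg): third position 4-fold.
Codon 7 AGC (Ser): third position 2-fold.
Codon 8 CUU (Leu): third position 4-fold.
Four-fold degenerate third positions: 4.

4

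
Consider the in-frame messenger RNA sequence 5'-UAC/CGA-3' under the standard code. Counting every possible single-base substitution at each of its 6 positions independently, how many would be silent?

Codon 1 (UAC, Tyr): 1 synonymous substitution.
Codon 2 (CGA, Arg): 4 synonymous substitutions.
Total: 1 + 4 = 5.

5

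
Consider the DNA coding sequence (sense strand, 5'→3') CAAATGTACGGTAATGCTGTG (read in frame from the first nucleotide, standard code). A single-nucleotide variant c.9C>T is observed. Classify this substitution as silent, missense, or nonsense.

silent

Position 9 falls in codon 3: TAC → Tyr.
After the substitution the codon is TAT → Tyr.
Both encode Tyr, so the change is synonymous.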